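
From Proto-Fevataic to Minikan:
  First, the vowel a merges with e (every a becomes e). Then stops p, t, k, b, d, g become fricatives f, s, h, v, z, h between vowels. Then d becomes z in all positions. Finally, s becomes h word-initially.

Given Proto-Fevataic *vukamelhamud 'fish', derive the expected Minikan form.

Minikan: *vukamelhamud > vukemelhemud > vuhemelhemud > vuhemelhemuz  (by vowel merger, intervocalic lenition, unconditioned shift)

vuhemelhemuz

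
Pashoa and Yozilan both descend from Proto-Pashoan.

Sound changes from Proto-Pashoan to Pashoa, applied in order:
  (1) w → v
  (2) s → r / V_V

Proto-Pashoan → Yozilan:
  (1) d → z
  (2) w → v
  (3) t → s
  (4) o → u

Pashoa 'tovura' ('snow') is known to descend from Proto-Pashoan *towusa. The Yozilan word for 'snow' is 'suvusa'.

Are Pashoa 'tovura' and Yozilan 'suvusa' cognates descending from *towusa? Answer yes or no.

yes

Derive the expected Yozilan reflex of *towusa:
Yozilan: start from *towusa.
  rule 1: no change — towusa
  rule 2 (unconditioned shift): towusa → tovusa
  rule 3 (unconditioned shift): tovusa → sovusa
  rule 4 (vowel merger): sovusa → suvusa
  ⇒ Yozilan suvusa
Yozilan 'suvusa' matches the regular reflex exactly, so the pair is cognate.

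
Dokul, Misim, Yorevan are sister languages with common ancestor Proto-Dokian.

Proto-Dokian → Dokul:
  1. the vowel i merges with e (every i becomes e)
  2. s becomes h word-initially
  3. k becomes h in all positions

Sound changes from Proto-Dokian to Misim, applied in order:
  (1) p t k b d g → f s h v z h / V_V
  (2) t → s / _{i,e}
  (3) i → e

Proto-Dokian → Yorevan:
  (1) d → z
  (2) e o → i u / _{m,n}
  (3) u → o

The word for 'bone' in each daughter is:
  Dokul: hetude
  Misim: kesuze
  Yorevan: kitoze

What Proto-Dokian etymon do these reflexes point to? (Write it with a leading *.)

*kitude

Position 5: Dokul has d, Misim has z, Yorevan has z. Dokul preserves d here (none of its changes turn any other segment into d), so the proto-segment is *d.
Position 4: Dokul has u, Misim has u, Yorevan has o. Dokul preserves u here (none of its changes turn any other segment into u), so the proto-segment is *u.
Position 1: Dokul has h, Misim has k, Yorevan has k. Misim preserves k here (none of its changes turn any other segment into k), so the proto-segment is *k.
Continuing position by position gives *kitude; check it forward:
Dokul: *kitude > ketude > hetude  (by vowel merger, unconditioned shift)
Misim: *kitude
  kitude → kisuze   [intervocalic lenition]
  kisuze (rule 2 does not apply)
  kisuze → kesuze   [vowel merger]
  giving Misim kesuze.
Yorevan: start from *kitude.
  rule 1 (unconditioned shift): kitude → kituze
  rule 2: no change — kituze
  rule 3 (vowel merger): kituze → kitoze
  ⇒ Yorevan kitoze
*kitude is the unique common source.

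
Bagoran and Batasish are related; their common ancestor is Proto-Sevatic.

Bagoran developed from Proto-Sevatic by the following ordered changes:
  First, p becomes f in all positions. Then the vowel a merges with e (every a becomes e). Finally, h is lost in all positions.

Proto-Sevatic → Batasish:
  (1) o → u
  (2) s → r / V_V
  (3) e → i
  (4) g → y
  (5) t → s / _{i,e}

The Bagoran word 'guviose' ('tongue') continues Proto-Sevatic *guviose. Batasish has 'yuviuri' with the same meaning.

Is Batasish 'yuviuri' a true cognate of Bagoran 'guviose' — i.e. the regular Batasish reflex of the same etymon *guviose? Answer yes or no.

Derive the expected Batasish reflex of *guviose:
Batasish: *guviose > guviuse > guviure > guviuri > yuviuri  (by vowel merger, rhotacism, vowel merger, unconditioned shift)
Batasish 'yuviuri' matches the regular reflex exactly, so the pair is cognate.

yes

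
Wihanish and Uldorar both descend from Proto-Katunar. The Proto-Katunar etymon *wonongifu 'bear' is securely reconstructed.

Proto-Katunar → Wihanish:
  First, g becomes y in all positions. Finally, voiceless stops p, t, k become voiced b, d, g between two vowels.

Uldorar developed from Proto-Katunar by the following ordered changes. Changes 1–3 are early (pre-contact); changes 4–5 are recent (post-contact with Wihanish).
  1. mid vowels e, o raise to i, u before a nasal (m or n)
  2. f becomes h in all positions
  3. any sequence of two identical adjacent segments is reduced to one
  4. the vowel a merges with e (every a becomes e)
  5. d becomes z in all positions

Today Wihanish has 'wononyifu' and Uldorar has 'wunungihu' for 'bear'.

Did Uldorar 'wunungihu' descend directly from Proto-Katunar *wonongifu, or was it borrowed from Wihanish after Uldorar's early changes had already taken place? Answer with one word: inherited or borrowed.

inherited

If inherited, *wonongifu would pass through all of Uldorar's changes:
Uldorar: *wonongifu > wunungifu > wunungihu  (by pre-nasal raising, unconditioned shift)
If borrowed from Wihanish 'wononyifu' after the early changes, it would undergo only the recent ones:
  rule 4 (vowel merger): no change (wononyifu)
  rule 5 (unconditioned shift): no change (wononyifu)
  ⇒ as a loan: wononyifu
Uldorar 'wunungihu' matches the inherited outcome exactly, so it is an inherited cognate, not a loan.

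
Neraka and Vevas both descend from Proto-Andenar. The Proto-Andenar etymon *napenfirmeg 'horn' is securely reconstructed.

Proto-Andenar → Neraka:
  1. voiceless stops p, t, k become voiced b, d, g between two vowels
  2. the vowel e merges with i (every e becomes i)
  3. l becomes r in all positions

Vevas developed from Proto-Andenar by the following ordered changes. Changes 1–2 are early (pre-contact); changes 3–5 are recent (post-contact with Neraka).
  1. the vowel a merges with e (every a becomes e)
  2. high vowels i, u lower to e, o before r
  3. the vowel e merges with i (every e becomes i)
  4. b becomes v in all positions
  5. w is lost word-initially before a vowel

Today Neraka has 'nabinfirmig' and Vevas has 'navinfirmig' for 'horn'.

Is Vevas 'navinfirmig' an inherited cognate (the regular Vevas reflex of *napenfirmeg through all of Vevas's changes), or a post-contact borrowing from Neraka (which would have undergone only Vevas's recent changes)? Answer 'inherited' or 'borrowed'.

borrowed

If inherited, *napenfirmeg would pass through all of Vevas's changes:
Vevas: *napenfirmeg
  napenfirmeg → nepenfirmeg   [vowel merger]
  nepenfirmeg → nepenfermeg   [pre-rhotic lowering]
  nepenfermeg → nipinfirmig   [vowel merger]
  nipinfirmig (rule 4 does not apply)
  nipinfirmig (rule 5 does not apply)
  giving Vevas nipinfirmig.
If borrowed from Neraka 'nabinfirmig' after the early changes, it would undergo only the recent ones:
  rule 3 (vowel merger): no change (nabinfirmig)
  rule 4 (unconditioned shift): nabinfirmig → navinfirmig
  rule 5 (glide loss): no change (navinfirmig)
  ⇒ as a loan: navinfirmig
Vevas 'navinfirmig' matches the loan outcome 'navinfirmig', not the inherited 'nipinfirmig' — it skipped the early Vevas changes, so it was borrowed from Neraka.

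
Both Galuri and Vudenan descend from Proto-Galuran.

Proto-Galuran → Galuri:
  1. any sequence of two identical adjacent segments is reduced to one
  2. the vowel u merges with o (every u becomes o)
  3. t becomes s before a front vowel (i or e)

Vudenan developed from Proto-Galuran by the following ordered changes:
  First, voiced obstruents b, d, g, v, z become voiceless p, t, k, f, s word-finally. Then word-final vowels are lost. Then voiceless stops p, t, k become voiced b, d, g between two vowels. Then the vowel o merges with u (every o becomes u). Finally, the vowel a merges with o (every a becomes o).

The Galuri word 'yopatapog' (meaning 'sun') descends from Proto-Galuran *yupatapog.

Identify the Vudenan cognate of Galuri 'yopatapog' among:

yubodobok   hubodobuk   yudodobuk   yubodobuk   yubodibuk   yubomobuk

yubodobuk

Vudenan: *yupatapog > yupatapok > yubadabok > yubadabuk > yubodobuk  (by final devoicing, intervocalic voicing, vowel merger, vowel merger)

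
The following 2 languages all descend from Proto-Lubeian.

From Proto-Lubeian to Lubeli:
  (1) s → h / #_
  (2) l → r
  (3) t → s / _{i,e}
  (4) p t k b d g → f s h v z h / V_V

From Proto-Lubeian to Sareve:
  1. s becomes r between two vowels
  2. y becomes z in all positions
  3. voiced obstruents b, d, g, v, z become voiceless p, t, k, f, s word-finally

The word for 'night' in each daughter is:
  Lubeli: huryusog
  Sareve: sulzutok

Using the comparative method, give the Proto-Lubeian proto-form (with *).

Position 8: Lubeli has g, Sareve has k. Lubeli preserves g here (none of its changes turn any other segment into g), so the proto-segment is *g.
Position 4: Lubeli has y, Sareve has z. Lubeli preserves y here (none of its changes turn any other segment into y), so the proto-segment is *y.
Position 3: Lubeli has r, Sareve has l. Sareve preserves l here (none of its changes turn any other segment into l), so the proto-segment is *l.
This points to *sulyutog. Verify forward in each daughter:
Lubeli: *sulyutog > hulyutog > huryutog > huryusog  (by debuccalisation, unconditioned shift, intervocalic lenition)
Sareve: start from *sulyutog.
  rule 1: no change — sulyutog
  rule 2 (unconditioned shift): sulyutog → sulzutog
  rule 3 (final devoicing): sulzutog → sulzutok
  ⇒ Sareve sulzutok
No other proto-form is consistent with every reflex, so the reconstruction is *sulyutog.

*sulyutog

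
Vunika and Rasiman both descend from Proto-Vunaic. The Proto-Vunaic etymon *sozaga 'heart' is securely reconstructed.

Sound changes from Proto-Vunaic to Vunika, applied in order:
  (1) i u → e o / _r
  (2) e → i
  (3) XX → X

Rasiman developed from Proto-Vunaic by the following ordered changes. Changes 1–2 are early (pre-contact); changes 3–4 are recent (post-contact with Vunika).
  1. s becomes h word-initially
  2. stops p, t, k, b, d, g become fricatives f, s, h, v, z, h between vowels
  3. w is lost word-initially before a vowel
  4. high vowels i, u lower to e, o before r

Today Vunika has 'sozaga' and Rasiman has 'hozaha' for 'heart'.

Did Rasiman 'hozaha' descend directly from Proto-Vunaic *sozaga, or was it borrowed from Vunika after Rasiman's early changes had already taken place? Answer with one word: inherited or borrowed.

If inherited, *sozaga would pass through all of Rasiman's changes:
Rasiman: *sozaga
  sozaga → hozaga   [debuccalisation]
  hozaga → hozaha   [intervocalic lenition]
  hozaha (rule 3 does not apply)
  hozaha (rule 4 does not apply)
  giving Rasiman hozaha.
If borrowed from Vunika 'sozaga' after the early changes, it would undergo only the recent ones:
  rule 3 (glide loss): no change (sozaga)
  rule 4 (pre-rhotic lowering): no change (sozaga)
  ⇒ as a loan: sozaga
Rasiman 'hozaha' matches the inherited outcome exactly, so it is an inherited cognate, not a loan.

inherited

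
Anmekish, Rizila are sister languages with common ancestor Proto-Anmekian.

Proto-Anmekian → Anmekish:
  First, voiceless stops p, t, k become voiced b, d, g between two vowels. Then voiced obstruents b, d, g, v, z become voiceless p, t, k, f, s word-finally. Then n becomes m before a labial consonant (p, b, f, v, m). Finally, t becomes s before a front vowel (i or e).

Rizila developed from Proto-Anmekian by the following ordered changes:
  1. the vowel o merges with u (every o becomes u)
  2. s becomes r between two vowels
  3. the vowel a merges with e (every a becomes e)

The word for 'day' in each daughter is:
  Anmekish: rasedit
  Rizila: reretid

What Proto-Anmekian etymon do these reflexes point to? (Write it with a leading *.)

Position 5: Anmekish has d, Rizila has t. Rizila preserves t here (none of its changes turn any other segment into t), so the proto-segment is *t.
Position 7: Anmekish has t, Rizila has d. Rizila preserves d here (none of its changes turn any other segment into d), so the proto-segment is *d.
This points to *rasetid. Verify forward in each daughter:
Anmekish: *rasetid
  rasetid → rasedid   [intervocalic voicing]
  rasedid → rasedit   [final devoicing]
  rasedit (rule 3 does not apply)
  rasedit (rule 4 does not apply)
  giving Anmekish rasedit.
Rizila: start from *rasetid.
  rule 1: no change — rasetid
  rule 2 (rhotacism): rasetid → raretid
  rule 3 (vowel merger): raretid → reretid
  ⇒ Rizila reretid
*rasetid is the unique common source.

*rasetid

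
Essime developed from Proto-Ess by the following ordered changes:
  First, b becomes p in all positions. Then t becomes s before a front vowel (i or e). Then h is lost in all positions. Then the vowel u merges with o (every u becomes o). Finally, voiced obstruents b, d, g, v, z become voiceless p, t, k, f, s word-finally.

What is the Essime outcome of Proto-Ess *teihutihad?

seiosiat

Essime: *teihutihad
  teihutihad (rule 1 does not apply)
  teihutihad → seihusihad   [palatalisation]
  seihusihad → seiusiad   [h-loss]
  seiusiad → seiosiad   [vowel merger]
  seiosiad → seiosiat   [final devoicing]
  giving Essime seiosiat.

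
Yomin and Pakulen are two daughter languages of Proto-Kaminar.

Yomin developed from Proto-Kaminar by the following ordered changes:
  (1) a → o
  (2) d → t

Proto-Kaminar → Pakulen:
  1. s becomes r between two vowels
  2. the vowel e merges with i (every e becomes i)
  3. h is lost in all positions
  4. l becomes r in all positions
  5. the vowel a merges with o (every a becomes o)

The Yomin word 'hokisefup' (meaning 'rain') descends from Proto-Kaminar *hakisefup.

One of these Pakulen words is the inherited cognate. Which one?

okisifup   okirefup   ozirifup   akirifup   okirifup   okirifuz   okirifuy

okirifup

Pakulen: start from *hakisefup.
  rule 1 (rhotacism): hakisefup → hakirefup
  rule 2 (vowel merger): hakirefup → hakirifup
  rule 3 (h-loss): hakirifup → akirifup
  rule 4: no change — akirifup
  rule 5 (vowel merger): akirifup → okirifup
  ⇒ Pakulen okirifup
Only 'okirifup' matches the regular Pakulen development of *hakisefup.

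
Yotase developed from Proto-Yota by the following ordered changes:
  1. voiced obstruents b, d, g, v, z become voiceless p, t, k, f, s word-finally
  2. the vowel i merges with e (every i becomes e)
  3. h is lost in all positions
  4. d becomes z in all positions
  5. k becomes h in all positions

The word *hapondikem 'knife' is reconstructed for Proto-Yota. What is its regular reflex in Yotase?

Yotase: start from *hapondikem.
  rule 1: no change — hapondikem
  rule 2 (vowel merger): hapondikem → hapondekem
  rule 3 (h-loss): hapondekem → apondekem
  rule 4 (unconditioned shift): apondekem → aponzekem
  rule 5 (unconditioned shift): aponzekem → aponzehem
  ⇒ Yotase aponzehem

aponzehem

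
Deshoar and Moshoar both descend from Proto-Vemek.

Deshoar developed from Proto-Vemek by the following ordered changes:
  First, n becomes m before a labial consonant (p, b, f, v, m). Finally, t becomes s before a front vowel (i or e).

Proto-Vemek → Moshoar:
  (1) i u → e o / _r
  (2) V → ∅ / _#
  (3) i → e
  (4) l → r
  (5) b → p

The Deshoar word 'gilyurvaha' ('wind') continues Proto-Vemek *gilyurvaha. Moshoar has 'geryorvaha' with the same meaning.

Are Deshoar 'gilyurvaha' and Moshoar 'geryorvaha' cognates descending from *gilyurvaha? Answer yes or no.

Derive the expected Moshoar reflex of *gilyurvaha:
Moshoar: *gilyurvaha > gilyorvaha > gilyorvah > gelyorvah > geryorvah  (by pre-rhotic lowering, apocope, vowel merger, unconditioned shift)
The regular Moshoar reflex would be 'geryorvah', but the attested form is 'geryorvaha'. The correspondence is irregular, so they are not cognates (the Moshoar form has a different source).

no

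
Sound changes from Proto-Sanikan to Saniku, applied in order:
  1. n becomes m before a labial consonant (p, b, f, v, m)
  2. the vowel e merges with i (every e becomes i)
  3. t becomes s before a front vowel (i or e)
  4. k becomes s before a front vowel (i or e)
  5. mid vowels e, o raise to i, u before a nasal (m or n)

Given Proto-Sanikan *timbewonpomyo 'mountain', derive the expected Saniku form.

Saniku: *timbewonpomyo > timbewompomyo > timbiwompomyo > simbiwompomyo > simbiwumpumyo  (by nasal place assimilation, vowel merger, palatalisation, pre-nasal raising)

simbiwumpumyo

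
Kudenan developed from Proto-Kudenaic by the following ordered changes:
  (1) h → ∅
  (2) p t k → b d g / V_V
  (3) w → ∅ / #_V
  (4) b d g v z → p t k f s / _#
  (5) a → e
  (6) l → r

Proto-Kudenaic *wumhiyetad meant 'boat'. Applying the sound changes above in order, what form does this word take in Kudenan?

Kudenan: start from *wumhiyetad.
  rule 1 (h-loss): wumhiyetad → wumiyetad
  rule 2 (intervocalic voicing): wumiyetad → wumiyedad
  rule 3 (glide loss): wumiyedad → umiyedad
  rule 4 (final devoicing): umiyedad → umiyedat
  rule 5 (vowel merger): umiyedat → umiyedet
  rule 6: no change — umiyedet
  ⇒ Kudenan umiyedet

umiyedet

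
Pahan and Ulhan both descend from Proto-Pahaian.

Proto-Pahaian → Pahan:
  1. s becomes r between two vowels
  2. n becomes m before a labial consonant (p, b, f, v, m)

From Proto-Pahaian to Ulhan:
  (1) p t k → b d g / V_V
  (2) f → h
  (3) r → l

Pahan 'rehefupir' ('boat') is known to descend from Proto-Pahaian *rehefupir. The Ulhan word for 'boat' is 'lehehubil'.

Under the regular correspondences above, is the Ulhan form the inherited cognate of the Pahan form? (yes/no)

yes

Derive the expected Ulhan reflex of *rehefupir:
Ulhan: start from *rehefupir.
  rule 1 (intervocalic voicing): rehefupir → rehefubir
  rule 2 (unconditioned shift): rehefubir → rehehubir
  rule 3 (unconditioned shift): rehehubir → lehehubil
  ⇒ Ulhan lehehubil
Ulhan 'lehehubil' matches the regular reflex exactly, so the pair is cognate.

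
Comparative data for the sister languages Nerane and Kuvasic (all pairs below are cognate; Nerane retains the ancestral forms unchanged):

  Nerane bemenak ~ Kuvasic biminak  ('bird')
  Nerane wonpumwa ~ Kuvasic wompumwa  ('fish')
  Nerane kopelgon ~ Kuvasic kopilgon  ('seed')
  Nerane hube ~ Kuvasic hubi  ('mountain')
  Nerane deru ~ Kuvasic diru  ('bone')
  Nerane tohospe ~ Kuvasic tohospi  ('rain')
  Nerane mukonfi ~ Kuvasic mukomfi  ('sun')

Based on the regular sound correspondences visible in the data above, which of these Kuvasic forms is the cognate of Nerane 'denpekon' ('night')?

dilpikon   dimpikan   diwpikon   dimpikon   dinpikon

dimpikon

bemenak ~ biminak — Nerane e corresponds to Kuvasic i after a consonant, before a nasal.
wonpumwa ~ wompumwa — Nerane n corresponds to Kuvasic m after a vowel, before a labial obstruent.
kopelgon ~ kopilgon — Nerane e corresponds to Kuvasic i after a consonant, before a consonant other than r, m, n, p, b, f, v.
Applying these to Nerane 'denpekon':
  denpekon → dinpekon   (e→i after a consonant, before a nasal)
  dinpekon → dimpekon   (n→m after a vowel, before a labial obstruent)
  dimpekon → dimpikon   (e→i after a consonant, before a consonant other than r, m, n, p, b, f, v)
So the Kuvasic cognate is 'dimpikon'.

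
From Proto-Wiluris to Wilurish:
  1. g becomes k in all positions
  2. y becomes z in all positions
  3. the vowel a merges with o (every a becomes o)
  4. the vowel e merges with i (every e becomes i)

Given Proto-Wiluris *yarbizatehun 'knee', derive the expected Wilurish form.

zorbizotihun

Wilurish: start from *yarbizatehun.
  rule 1: no change — yarbizatehun
  rule 2 (unconditioned shift): yarbizatehun → zarbizatehun
  rule 3 (vowel merger): zarbizatehun → zorbizotehun
  rule 4 (vowel merger): zorbizotehun → zorbizotihun
  ⇒ Wilurish zorbizotihun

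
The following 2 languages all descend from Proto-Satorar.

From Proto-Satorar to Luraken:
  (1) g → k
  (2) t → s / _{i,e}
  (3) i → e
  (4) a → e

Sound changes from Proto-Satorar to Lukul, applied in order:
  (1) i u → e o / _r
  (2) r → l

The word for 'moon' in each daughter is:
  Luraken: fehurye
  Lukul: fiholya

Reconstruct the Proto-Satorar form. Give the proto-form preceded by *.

*fihurya

Position 7: Luraken has e, Lukul has a. Lukul preserves a here (none of its changes turn any other segment into a), so the proto-segment is *a.
Position 5: Luraken has r, Lukul has l. Luraken preserves r here (none of its changes turn any other segment into r), so the proto-segment is *r.
Continuing position by position gives *fihurya; check it forward:
Luraken: *fihurya > fehurya > fehurye  (by vowel merger, vowel merger)
Lukul: start from *fihurya.
  rule 1 (pre-rhotic lowering): fihurya → fihorya
  rule 2 (unconditioned shift): fihorya → fiholya
  ⇒ Lukul fiholya
Only *fihurya yields all of Luraken fehurye, Lukul fiholya.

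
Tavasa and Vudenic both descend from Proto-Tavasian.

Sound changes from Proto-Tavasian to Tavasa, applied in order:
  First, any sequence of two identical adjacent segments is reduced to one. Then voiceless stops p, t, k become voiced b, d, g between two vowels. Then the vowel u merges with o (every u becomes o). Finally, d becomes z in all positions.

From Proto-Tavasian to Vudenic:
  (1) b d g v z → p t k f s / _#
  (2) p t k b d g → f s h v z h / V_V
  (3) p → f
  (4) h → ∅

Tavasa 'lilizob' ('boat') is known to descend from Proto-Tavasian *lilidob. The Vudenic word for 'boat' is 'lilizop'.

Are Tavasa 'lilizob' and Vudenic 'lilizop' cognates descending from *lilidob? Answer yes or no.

Derive the expected Vudenic reflex of *lilidob:
Vudenic: *lilidob
  lilidob → lilidop   [final devoicing]
  lilidop → lilizop   [intervocalic lenition]
  lilizop → lilizof   [unconditioned shift]
  lilizof (rule 4 does not apply)
  giving Vudenic lilizof.
The regular Vudenic reflex would be 'lilizof', but the attested form is 'lilizop'. The correspondence is irregular, so they are not cognates (the Vudenic form has a different source).

no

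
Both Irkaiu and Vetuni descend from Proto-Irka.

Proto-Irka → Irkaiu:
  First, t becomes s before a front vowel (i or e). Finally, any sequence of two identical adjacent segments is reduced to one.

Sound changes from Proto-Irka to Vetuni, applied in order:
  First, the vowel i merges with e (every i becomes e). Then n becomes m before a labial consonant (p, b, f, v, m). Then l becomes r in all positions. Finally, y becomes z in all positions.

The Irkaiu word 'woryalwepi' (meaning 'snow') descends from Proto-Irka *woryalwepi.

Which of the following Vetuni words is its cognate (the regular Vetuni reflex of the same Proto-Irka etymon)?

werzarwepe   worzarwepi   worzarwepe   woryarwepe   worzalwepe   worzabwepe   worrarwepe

Vetuni: start from *woryalwepi.
  rule 1 (vowel merger): woryalwepi → woryalwepe
  rule 2: no change — woryalwepe
  rule 3 (unconditioned shift): woryalwepe → woryarwepe
  rule 4 (unconditioned shift): woryarwepe → worzarwepe
  ⇒ Vetuni worzarwepe
The other candidates each miss or misapply at least one Vetuni change.

worzarwepe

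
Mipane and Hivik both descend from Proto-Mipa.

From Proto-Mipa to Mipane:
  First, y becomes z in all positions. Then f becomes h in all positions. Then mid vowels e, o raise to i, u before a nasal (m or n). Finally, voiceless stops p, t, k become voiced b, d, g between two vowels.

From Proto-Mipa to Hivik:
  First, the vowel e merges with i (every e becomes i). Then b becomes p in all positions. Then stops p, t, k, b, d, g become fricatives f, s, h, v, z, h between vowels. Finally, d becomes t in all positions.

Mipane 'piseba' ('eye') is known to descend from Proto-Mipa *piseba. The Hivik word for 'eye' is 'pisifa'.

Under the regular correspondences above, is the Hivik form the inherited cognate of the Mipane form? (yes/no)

Derive the expected Hivik reflex of *piseba:
Hivik: *piseba
  piseba → pisiba   [vowel merger]
  pisiba → pisipa   [unconditioned shift]
  pisipa → pisifa   [intervocalic lenition]
  pisifa (rule 4 does not apply)
  giving Hivik pisifa.
Hivik 'pisifa' matches the regular reflex exactly, so the pair is cognate.

yes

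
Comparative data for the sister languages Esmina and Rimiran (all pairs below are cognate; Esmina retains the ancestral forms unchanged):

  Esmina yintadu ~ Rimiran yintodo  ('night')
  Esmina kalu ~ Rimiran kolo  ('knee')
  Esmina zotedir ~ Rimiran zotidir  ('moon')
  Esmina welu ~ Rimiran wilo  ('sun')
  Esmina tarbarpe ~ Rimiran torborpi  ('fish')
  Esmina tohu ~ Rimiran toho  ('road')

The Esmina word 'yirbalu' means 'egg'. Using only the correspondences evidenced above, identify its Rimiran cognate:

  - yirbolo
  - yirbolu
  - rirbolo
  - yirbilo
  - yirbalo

yirbolo

yintadu ~ yintodo, kalu ~ kolo — Esmina a corresponds to Rimiran o after a consonant, before a consonant other than r, m, n, p, b, f, v.
yintadu ~ yintodo, kalu ~ kolo — Esmina u corresponds to Rimiran o word-finally.
Applying these to Esmina 'yirbalu':
  yirbalu → yirbolu   (a→o after a consonant, before a consonant other than r, m, n, p, b, f, v)
  yirbolu → yirbolo   (u→o word-finally)
So the Rimiran cognate is 'yirbolo'.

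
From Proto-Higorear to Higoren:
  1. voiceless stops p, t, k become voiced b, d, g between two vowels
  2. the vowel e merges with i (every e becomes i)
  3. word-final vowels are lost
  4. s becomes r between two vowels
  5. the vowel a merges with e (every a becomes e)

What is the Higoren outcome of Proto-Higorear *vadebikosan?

Higoren: start from *vadebikosan.
  rule 1 (intervocalic voicing): vadebikosan → vadebigosan
  rule 2 (vowel merger): vadebigosan → vadibigosan
  rule 3: no change — vadibigosan
  rule 4 (rhotacism): vadibigosan → vadibigoran
  rule 5 (vowel merger): vadibigoran → vedibigoren
  ⇒ Higoren vedibigoren

vedibigoren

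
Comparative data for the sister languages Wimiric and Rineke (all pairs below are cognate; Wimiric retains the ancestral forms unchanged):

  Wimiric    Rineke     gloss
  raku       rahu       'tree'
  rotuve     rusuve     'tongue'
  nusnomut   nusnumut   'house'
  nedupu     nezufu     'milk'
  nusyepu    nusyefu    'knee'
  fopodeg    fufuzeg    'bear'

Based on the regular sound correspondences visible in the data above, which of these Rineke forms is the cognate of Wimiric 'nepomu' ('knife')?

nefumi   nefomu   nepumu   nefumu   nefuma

nefumu

fopodeg ~ fufuzeg — Wimiric p corresponds to Rineke f between vowels (before a back vowel).
nusnomut ~ nusnumut — Wimiric o corresponds to Rineke u after a consonant, before a nasal.
Applying these to Wimiric 'nepomu':
  nepomu → nefomu   (p→f between vowels (before a back vowel))
  nefomu → nefumu   (o→u after a consonant, before a nasal)
So the Rineke cognate is 'nefumu'.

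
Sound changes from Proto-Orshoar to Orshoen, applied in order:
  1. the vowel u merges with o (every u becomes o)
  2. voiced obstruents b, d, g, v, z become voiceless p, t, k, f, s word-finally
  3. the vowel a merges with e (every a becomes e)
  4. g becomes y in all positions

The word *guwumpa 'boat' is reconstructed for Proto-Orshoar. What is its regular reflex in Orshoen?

yowompe

Orshoen: *guwumpa
  guwumpa → gowompa   [vowel merger]
  gowompa (rule 2 does not apply)
  gowompa → gowompe   [vowel merger]
  gowompe → yowompe   [unconditioned shift]
  giving Orshoen yowompe.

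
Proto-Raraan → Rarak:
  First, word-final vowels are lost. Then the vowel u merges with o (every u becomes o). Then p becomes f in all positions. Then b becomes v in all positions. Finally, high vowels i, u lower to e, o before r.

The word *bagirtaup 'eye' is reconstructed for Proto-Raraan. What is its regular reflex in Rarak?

Rarak: *bagirtaup > bagirtaop > bagirtaof > vagirtaof > vagertaof  (by vowel merger, unconditioned shift, unconditioned shift, pre-rhotic lowering)

vagertaof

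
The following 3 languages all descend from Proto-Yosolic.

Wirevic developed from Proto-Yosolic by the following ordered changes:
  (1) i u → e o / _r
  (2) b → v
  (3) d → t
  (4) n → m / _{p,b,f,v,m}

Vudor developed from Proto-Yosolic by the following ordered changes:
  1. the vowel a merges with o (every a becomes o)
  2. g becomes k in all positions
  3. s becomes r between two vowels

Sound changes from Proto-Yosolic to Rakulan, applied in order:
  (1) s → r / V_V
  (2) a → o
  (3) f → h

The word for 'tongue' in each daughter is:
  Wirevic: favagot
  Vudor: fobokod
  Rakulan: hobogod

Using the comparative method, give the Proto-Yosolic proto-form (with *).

Position 2: Wirevic has a, Vudor has o, Rakulan has o. Wirevic preserves a here (none of its changes turn any other segment into a), so the proto-segment is *a.
Position 4: Wirevic has a, Vudor has o, Rakulan has o. Wirevic preserves a here (none of its changes turn any other segment into a), so the proto-segment is *a.
Position 7: Wirevic has t, Vudor has d, Rakulan has d. Vudor preserves d here (none of its changes turn any other segment into d), so the proto-segment is *d.
This points to *fabagod. Verify forward in each daughter:
Wirevic: *fabagod > favagod > favagot  (by unconditioned shift, unconditioned shift)
Vudor: start from *fabagod.
  rule 1 (vowel merger): fabagod → fobogod
  rule 2 (unconditioned shift): fobogod → fobokod
  rule 3: no change — fobokod
  ⇒ Vudor fobokod
Rakulan: *fabagod
  fabagod (rule 1 does not apply)
  fabagod → fobogod   [vowel merger]
  fobogod → hobogod   [unconditioned shift]
  giving Rakulan hobogod.
Only *fabagod yields all of Wirevic favagot, Vudor fobokod, Rakulan hobogod.

*fabagod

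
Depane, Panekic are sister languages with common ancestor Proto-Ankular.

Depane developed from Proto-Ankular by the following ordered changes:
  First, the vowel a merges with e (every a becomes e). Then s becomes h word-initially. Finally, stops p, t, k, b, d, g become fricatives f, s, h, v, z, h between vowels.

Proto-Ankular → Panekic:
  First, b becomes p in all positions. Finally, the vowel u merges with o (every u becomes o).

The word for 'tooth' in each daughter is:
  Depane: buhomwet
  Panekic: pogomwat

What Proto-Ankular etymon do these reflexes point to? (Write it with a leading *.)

Position 7: Depane has e, Panekic has a. Panekic preserves a here (none of its changes turn any other segment into a), so the proto-segment is *a.
Position 3: Depane has h, Panekic has g. Panekic preserves g here (none of its changes turn any other segment into g), so the proto-segment is *g.
Verify the candidate proto-form against each daughter:
Depane: *bugomwat > bugomwet > buhomwet  (by vowel merger, intervocalic lenition)
Panekic: *bugomwat
  bugomwat → pugomwat   [unconditioned shift]
  pugomwat → pogomwat   [vowel merger]
  giving Panekic pogomwat.
Only *bugomwat yields all of Depane buhomwet, Panekic pogomwat.

*bugomwat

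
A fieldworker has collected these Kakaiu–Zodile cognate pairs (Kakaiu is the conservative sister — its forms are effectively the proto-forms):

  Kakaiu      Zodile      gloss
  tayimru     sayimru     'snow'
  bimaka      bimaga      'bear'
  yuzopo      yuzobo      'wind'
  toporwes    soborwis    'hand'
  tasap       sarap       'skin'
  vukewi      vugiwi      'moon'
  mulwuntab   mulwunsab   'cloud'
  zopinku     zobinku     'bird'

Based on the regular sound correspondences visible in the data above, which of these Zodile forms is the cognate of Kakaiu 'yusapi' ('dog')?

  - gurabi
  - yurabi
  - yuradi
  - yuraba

yurabi

tasap ~ sarap — Kakaiu s corresponds to Zodile r between vowels (before a back vowel).
zopinku ~ zobinku — Kakaiu p corresponds to Zodile b between vowels (before a front vowel).
Applying these to Kakaiu 'yusapi':
  yusapi → yurapi   (s→r between vowels (before a back vowel))
  yurapi → yurabi   (p→b between vowels (before a front vowel))
So the Zodile cognate is 'yurabi'.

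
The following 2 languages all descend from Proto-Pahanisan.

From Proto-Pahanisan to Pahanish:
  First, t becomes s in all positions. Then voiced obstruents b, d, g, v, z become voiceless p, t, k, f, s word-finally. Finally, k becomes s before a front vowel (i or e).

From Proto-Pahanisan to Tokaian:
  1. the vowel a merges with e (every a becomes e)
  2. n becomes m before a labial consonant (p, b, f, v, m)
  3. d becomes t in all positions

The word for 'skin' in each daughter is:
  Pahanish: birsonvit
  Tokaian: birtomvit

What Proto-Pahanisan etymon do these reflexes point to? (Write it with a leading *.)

Position 6: Pahanish has n, Tokaian has m. Pahanish preserves n here (none of its changes turn any other segment into n), so the proto-segment is *n.
Position 9: Pahanish has t, Tokaian has t. In Pahanish, t can only continue *d, so the proto-segment is *d.
Position 4: Pahanish has s, Tokaian has t. Taking the neighbouring segments as reconstructed: Pahanish s could go back to *t or *s; Tokaian t could go back to *t or *d — the one source consistent with every daughter is *t.
Continuing position by position gives *birtonvid; check it forward:
Pahanish: *birtonvid
  birtonvid → birsonvid   [unconditioned shift]
  birsonvid → birsonvit   [final devoicing]
  birsonvit (rule 3 does not apply)
  giving Pahanish birsonvit.
Tokaian: *birtonvid > birtomvid > birtomvit  (by nasal place assimilation, unconditioned shift)
*birtonvid is the unique common source.

*birtonvid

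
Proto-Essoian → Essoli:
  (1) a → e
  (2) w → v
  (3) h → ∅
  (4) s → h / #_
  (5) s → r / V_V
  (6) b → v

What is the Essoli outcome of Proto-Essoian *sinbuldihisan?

hinvuldiiren

Essoli: start from *sinbuldihisan.
  rule 1 (vowel merger): sinbuldihisan → sinbuldihisen
  rule 2: no change — sinbuldihisen
  rule 3 (h-loss): sinbuldihisen → sinbuldiisen
  rule 4 (debuccalisation): sinbuldiisen → hinbuldiisen
  rule 5 (rhotacism): hinbuldiisen → hinbuldiiren
  rule 6 (unconditioned shift): hinbuldiiren → hinvuldiiren
  ⇒ Essoli hinvuldiiren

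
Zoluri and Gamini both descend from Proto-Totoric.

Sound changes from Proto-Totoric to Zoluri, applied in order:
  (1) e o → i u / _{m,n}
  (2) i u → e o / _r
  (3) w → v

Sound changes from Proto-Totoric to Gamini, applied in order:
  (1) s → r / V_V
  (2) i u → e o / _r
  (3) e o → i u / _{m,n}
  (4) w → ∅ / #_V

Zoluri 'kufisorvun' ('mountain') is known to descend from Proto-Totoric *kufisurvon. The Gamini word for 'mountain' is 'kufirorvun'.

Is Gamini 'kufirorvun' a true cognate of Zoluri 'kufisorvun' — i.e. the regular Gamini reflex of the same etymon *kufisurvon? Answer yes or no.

Derive the expected Gamini reflex of *kufisurvon:
Gamini: *kufisurvon > kufirurvon > kuferorvon > kuferorvun  (by rhotacism, pre-rhotic lowering, pre-nasal raising)
The regular Gamini reflex would be 'kuferorvun', but the attested form is 'kufirorvun'. The correspondence is irregular, so they are not cognates (the Gamini form has a different source).

no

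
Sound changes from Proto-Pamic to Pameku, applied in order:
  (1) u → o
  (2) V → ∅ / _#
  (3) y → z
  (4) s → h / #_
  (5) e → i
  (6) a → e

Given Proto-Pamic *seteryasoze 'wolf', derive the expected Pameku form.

Pameku: start from *seteryasoze.
  rule 1: no change — seteryasoze
  rule 2 (apocope): seteryasoze → seteryasoz
  rule 3 (unconditioned shift): seteryasoz → seterzasoz
  rule 4 (debuccalisation): seterzasoz → heterzasoz
  rule 5 (vowel merger): heterzasoz → hitirzasoz
  rule 6 (vowel merger): hitirzasoz → hitirzesoz
  ⇒ Pameku hitirzesoz

hitirzesoz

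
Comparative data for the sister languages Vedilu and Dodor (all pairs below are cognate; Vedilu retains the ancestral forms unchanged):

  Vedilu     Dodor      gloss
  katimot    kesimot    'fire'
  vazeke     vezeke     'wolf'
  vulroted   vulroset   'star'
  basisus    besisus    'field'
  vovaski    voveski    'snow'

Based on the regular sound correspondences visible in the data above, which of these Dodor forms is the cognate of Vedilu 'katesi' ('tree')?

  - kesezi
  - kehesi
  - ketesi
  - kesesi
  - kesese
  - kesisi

katimot ~ kesimot, vazeke ~ vezeke — Vedilu a corresponds to Dodor e after a consonant, before a consonant other than r, m, n, p, b, f, v.
vulroted ~ vulroset — Vedilu t corresponds to Dodor s between vowels (before a front vowel).
Applying these to Vedilu 'katesi':
  katesi → ketesi   (a→e after a consonant, before a consonant other than r, m, n, p, b, f, v)
  ketesi → kesesi   (t→s between vowels (before a front vowel))
So the Dodor cognate is 'kesesi'.

kesesi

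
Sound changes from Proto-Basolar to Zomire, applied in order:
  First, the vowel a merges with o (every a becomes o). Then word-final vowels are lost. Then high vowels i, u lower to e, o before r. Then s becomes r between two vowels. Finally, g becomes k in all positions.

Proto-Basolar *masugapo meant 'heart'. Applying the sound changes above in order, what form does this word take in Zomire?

morukop

Zomire: *masugapo > mosugopo > mosugop > morugop > morukop  (by vowel merger, apocope, rhotacism, unconditioned shift)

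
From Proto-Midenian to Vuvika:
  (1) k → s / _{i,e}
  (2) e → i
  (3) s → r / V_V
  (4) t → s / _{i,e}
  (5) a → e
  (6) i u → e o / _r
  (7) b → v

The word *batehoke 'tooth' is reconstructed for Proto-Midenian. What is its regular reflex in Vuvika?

vesihori

Vuvika: *batehoke > batehose > batihosi > batihori > basihori > besihori > vesihori  (by palatalisation, vowel merger, rhotacism, palatalisation, vowel merger, unconditioned shift)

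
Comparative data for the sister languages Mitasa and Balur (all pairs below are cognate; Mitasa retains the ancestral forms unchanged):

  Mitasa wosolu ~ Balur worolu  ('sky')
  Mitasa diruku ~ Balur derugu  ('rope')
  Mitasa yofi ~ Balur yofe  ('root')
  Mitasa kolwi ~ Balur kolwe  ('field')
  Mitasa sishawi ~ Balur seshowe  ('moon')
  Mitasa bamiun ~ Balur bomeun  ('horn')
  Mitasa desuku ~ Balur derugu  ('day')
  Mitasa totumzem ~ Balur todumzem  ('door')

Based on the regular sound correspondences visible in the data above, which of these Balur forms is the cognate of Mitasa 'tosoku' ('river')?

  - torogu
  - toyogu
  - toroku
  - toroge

torogu

wosolu ~ worolu — Mitasa s corresponds to Balur r between vowels (before a back vowel).
diruku ~ derugu, desuku ~ derugu — Mitasa k corresponds to Balur g between vowels (before a back vowel).
Applying these to Mitasa 'tosoku':
  tosoku → toroku   (s→r between vowels (before a back vowel))
  toroku → torogu   (k→g between vowels (before a back vowel))
So the Balur cognate is 'torogu'.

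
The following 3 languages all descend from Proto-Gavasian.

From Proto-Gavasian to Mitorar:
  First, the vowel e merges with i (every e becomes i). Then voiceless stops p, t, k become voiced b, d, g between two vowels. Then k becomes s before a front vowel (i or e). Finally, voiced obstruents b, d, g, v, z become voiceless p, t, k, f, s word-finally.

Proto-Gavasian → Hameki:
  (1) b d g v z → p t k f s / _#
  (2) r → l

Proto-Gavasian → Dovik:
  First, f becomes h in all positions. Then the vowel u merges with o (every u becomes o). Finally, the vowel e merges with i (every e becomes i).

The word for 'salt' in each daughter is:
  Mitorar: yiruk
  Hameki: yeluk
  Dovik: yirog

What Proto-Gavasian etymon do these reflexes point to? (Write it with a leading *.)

Position 2: Mitorar has i, Hameki has e, Dovik has i. Hameki preserves e here (none of its changes turn any other segment into e), so the proto-segment is *e.
Position 3: Mitorar has r, Hameki has l, Dovik has r. Mitorar preserves r here (none of its changes turn any other segment into r), so the proto-segment is *r.
Position 4: Mitorar has u, Hameki has u, Dovik has o. Mitorar preserves u here (none of its changes turn any other segment into u), so the proto-segment is *u.
Continuing position by position gives *yerug; check it forward:
Mitorar: start from *yerug.
  rule 1 (vowel merger): yerug → yirug
  rule 2: no change — yirug
  rule 3: no change — yirug
  rule 4 (final devoicing): yirug → yiruk
  ⇒ Mitorar yiruk
Hameki: *yerug > yeruk > yeluk  (by final devoicing, unconditioned shift)
Dovik: start from *yerug.
  rule 1: no change — yerug
  rule 2 (vowel merger): yerug → yerog
  rule 3 (vowel merger): yerog → yirog
  ⇒ Dovik yirog
*yerug is the unique common source.

*yerug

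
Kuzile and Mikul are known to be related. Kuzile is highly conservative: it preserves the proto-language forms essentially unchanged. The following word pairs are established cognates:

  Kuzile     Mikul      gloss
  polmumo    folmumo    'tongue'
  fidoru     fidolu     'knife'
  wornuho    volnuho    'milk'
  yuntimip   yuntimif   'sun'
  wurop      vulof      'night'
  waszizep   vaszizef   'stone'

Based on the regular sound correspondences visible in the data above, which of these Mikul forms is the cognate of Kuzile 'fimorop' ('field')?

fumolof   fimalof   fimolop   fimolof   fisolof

fimolof

wurop ~ vulof — Kuzile r corresponds to Mikul l between vowels (before a back vowel).
yuntimip ~ yuntimif, wurop ~ vulof — Kuzile p corresponds to Mikul f word-finally.
Applying these to Kuzile 'fimorop':
  fimorop → fimolop   (r→l between vowels (before a back vowel))
  fimolop → fimolof   (p→f word-finally)
So the Mikul cognate is 'fimolof'.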